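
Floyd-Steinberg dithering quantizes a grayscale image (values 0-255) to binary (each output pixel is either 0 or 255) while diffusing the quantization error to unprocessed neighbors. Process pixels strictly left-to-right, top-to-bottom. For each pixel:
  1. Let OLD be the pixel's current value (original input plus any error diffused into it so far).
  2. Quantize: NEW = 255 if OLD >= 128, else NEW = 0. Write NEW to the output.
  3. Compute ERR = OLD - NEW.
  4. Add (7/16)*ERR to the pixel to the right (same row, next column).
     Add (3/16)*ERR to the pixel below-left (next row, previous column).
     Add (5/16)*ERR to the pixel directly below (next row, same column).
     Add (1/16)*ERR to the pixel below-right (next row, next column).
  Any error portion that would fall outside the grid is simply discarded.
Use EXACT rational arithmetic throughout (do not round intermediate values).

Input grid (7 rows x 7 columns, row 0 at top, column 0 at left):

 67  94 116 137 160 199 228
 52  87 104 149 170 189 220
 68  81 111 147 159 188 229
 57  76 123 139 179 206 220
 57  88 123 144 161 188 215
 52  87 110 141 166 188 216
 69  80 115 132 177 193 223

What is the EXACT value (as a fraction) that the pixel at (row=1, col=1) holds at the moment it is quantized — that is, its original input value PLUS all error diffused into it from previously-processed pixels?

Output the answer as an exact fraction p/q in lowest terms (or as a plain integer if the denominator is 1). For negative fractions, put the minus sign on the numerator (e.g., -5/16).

Answer: 319081/2048

Derivation:
(0,0): OLD=67 → NEW=0, ERR=67
(0,1): OLD=1973/16 → NEW=0, ERR=1973/16
(0,2): OLD=43507/256 → NEW=255, ERR=-21773/256
(0,3): OLD=408741/4096 → NEW=0, ERR=408741/4096
(0,4): OLD=13346947/65536 → NEW=255, ERR=-3364733/65536
(0,5): OLD=185113493/1048576 → NEW=255, ERR=-82273387/1048576
(0,6): OLD=3249291539/16777216 → NEW=255, ERR=-1028898541/16777216
(1,0): OLD=24591/256 → NEW=0, ERR=24591/256
(1,1): OLD=319081/2048 → NEW=255, ERR=-203159/2048
Target (1,1): original=87, with diffused error = 319081/2048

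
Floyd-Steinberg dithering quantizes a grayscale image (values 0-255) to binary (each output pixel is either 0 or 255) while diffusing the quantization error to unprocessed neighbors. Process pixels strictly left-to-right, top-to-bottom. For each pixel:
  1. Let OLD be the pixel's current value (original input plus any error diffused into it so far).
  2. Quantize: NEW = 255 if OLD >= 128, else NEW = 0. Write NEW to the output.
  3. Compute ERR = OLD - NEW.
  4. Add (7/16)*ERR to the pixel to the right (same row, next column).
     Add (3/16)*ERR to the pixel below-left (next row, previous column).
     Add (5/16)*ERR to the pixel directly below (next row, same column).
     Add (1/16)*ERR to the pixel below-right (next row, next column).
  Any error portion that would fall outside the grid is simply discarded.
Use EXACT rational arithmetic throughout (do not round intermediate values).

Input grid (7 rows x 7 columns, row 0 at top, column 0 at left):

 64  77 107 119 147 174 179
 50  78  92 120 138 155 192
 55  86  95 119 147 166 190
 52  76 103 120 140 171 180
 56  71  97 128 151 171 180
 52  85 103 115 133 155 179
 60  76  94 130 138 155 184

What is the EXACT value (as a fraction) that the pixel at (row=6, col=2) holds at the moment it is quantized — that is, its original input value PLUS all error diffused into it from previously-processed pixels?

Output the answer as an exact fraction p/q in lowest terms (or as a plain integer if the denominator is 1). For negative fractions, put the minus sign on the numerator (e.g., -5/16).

Answer: 123489298537103569/1125899906842624

Derivation:
(0,0): OLD=64 → NEW=0, ERR=64
(0,1): OLD=105 → NEW=0, ERR=105
(0,2): OLD=2447/16 → NEW=255, ERR=-1633/16
(0,3): OLD=19033/256 → NEW=0, ERR=19033/256
(0,4): OLD=735343/4096 → NEW=255, ERR=-309137/4096
(0,5): OLD=9239305/65536 → NEW=255, ERR=-7472375/65536
(0,6): OLD=135388479/1048576 → NEW=255, ERR=-131998401/1048576
(1,0): OLD=1435/16 → NEW=0, ERR=1435/16
(1,1): OLD=17269/128 → NEW=255, ERR=-15371/128
(1,2): OLD=114977/4096 → NEW=0, ERR=114977/4096
(1,3): OLD=2211585/16384 → NEW=255, ERR=-1966335/16384
(1,4): OLD=47370471/1048576 → NEW=0, ERR=47370471/1048576
(1,5): OLD=929568751/8388608 → NEW=0, ERR=929568751/8388608
(1,6): OLD=26040384993/134217728 → NEW=255, ERR=-8185135647/134217728
(2,0): OLD=123927/2048 → NEW=0, ERR=123927/2048
(2,1): OLD=5624005/65536 → NEW=0, ERR=5624005/65536
(2,2): OLD=116714943/1048576 → NEW=0, ERR=116714943/1048576
(2,3): OLD=1177905815/8388608 → NEW=255, ERR=-961189225/8388608
(2,4): OLD=8339221507/67108864 → NEW=0, ERR=8339221507/67108864
(2,5): OLD=529104900093/2147483648 → NEW=255, ERR=-18503430147/2147483648
(2,6): OLD=5981985027387/34359738368 → NEW=255, ERR=-2779748256453/34359738368
(3,0): OLD=91226287/1048576 → NEW=0, ERR=91226287/1048576
(3,1): OLD=1388584139/8388608 → NEW=255, ERR=-750510901/8388608
(3,2): OLD=5537876181/67108864 → NEW=0, ERR=5537876181/67108864
(3,3): OLD=40413501005/268435456 → NEW=255, ERR=-28037540275/268435456
(3,4): OLD=4272961825199/34359738368 → NEW=0, ERR=4272961825199/34359738368
(3,5): OLD=59184569590853/274877906944 → NEW=255, ERR=-10909296679867/274877906944
(3,6): OLD=601724925922715/4398046511104 → NEW=255, ERR=-519776934408805/4398046511104
(4,0): OLD=8913711545/134217728 → NEW=0, ERR=8913711545/134217728
(4,1): OLD=199730669565/2147483648 → NEW=0, ERR=199730669565/2147483648
(4,2): OLD=4752037740355/34359738368 → NEW=255, ERR=-4009695543485/34359738368
(4,3): OLD=20005563838769/274877906944 → NEW=0, ERR=20005563838769/274877906944
(4,4): OLD=456812055887423/2199023255552 → NEW=255, ERR=-103938874278337/2199023255552
(4,5): OLD=8692775590493523/70368744177664 → NEW=0, ERR=8692775590493523/70368744177664
(4,6): OLD=219136477662376629/1125899906842624 → NEW=255, ERR=-67967998582492491/1125899906842624
(5,0): OLD=3098995327431/34359738368 → NEW=0, ERR=3098995327431/34359738368
(5,1): OLD=37326744281381/274877906944 → NEW=255, ERR=-32767121989339/274877906944
(5,2): OLD=74411666099783/2199023255552 → NEW=0, ERR=74411666099783/2199023255552
(5,3): OLD=2399434934423435/17592186044416 → NEW=255, ERR=-2086572506902645/17592186044416
(5,4): OLD=105890188646466445/1125899906842624 → NEW=0, ERR=105890188646466445/1125899906842624
(5,5): OLD=1985882218678234229/9007199254740992 → NEW=255, ERR=-310953591280718731/9007199254740992
(5,6): OLD=22013898858896641275/144115188075855872 → NEW=255, ERR=-14735474100446606085/144115188075855872
(6,0): OLD=289541237795463/4398046511104 → NEW=0, ERR=289541237795463/4398046511104
(6,1): OLD=5596584861433451/70368744177664 → NEW=0, ERR=5596584861433451/70368744177664
(6,2): OLD=123489298537103569/1125899906842624 → NEW=0, ERR=123489298537103569/1125899906842624
Target (6,2): original=94, with diffused error = 123489298537103569/1125899906842624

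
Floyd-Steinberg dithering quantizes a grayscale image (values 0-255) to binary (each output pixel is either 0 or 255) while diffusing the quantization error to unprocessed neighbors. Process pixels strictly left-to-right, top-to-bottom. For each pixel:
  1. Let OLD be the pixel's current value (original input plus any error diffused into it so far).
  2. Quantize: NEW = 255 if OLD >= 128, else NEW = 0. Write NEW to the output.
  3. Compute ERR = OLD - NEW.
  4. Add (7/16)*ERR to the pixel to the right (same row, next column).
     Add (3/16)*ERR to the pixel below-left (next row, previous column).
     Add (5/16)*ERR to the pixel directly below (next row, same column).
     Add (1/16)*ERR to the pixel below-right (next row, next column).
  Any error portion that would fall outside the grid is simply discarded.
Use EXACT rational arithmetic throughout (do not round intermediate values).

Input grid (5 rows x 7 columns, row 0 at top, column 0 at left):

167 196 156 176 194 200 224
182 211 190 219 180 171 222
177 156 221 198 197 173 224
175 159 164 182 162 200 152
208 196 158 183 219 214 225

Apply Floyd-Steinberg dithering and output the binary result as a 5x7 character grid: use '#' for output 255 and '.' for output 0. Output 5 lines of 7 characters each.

(0,0): OLD=167 → NEW=255, ERR=-88
(0,1): OLD=315/2 → NEW=255, ERR=-195/2
(0,2): OLD=3627/32 → NEW=0, ERR=3627/32
(0,3): OLD=115501/512 → NEW=255, ERR=-15059/512
(0,4): OLD=1483835/8192 → NEW=255, ERR=-605125/8192
(0,5): OLD=21978525/131072 → NEW=255, ERR=-11444835/131072
(0,6): OLD=389648203/2097152 → NEW=255, ERR=-145125557/2097152
(1,0): OLD=4359/32 → NEW=255, ERR=-3801/32
(1,1): OLD=36945/256 → NEW=255, ERR=-28335/256
(1,2): OLD=1354853/8192 → NEW=255, ERR=-734107/8192
(1,3): OLD=5368609/32768 → NEW=255, ERR=-2987231/32768
(1,4): OLD=207245283/2097152 → NEW=0, ERR=207245283/2097152
(1,5): OLD=2841324691/16777216 → NEW=255, ERR=-1436865389/16777216
(1,6): OLD=42264652349/268435456 → NEW=255, ERR=-26186388931/268435456
(2,0): OLD=487947/4096 → NEW=0, ERR=487947/4096
(2,1): OLD=19569513/131072 → NEW=255, ERR=-13853847/131072
(2,2): OLD=257410811/2097152 → NEW=0, ERR=257410811/2097152
(2,3): OLD=3961771875/16777216 → NEW=255, ERR=-316418205/16777216
(2,4): OLD=26558305139/134217728 → NEW=255, ERR=-7667215501/134217728
(2,5): OLD=468707323505/4294967296 → NEW=0, ERR=468707323505/4294967296
(2,6): OLD=16211365399335/68719476736 → NEW=255, ERR=-1312101168345/68719476736
(3,0): OLD=403511579/2097152 → NEW=255, ERR=-131262181/2097152
(3,1): OLD=2165036479/16777216 → NEW=255, ERR=-2113153601/16777216
(3,2): OLD=18402612493/134217728 → NEW=255, ERR=-15822908147/134217728
(3,3): OLD=65224396027/536870912 → NEW=0, ERR=65224396027/536870912
(3,4): OLD=14883485838619/68719476736 → NEW=255, ERR=-2639980729061/68719476736
(3,5): OLD=115528564245313/549755813888 → NEW=255, ERR=-24659168296127/549755813888
(3,6): OLD=1171902451977567/8796093022208 → NEW=255, ERR=-1071101268685473/8796093022208
(4,0): OLD=44244626805/268435456 → NEW=255, ERR=-24206414475/268435456
(4,1): OLD=391577392561/4294967296 → NEW=0, ERR=391577392561/4294967296
(4,2): OLD=12091471951487/68719476736 → NEW=255, ERR=-5431994616193/68719476736
(4,3): OLD=94454503934245/549755813888 → NEW=255, ERR=-45733228607195/549755813888
(4,4): OLD=746712409547007/4398046511104 → NEW=255, ERR=-374789450784513/4398046511104
(4,5): OLD=19346815393990623/140737488355328 → NEW=255, ERR=-16541244136618017/140737488355328
(4,6): OLD=298865400544208329/2251799813685248 → NEW=255, ERR=-275343551945529911/2251799813685248
Row 0: ##.####
Row 1: ####.##
Row 2: .#.##.#
Row 3: ###.###
Row 4: #.#####

Answer: ##.####
####.##
.#.##.#
###.###
#.#####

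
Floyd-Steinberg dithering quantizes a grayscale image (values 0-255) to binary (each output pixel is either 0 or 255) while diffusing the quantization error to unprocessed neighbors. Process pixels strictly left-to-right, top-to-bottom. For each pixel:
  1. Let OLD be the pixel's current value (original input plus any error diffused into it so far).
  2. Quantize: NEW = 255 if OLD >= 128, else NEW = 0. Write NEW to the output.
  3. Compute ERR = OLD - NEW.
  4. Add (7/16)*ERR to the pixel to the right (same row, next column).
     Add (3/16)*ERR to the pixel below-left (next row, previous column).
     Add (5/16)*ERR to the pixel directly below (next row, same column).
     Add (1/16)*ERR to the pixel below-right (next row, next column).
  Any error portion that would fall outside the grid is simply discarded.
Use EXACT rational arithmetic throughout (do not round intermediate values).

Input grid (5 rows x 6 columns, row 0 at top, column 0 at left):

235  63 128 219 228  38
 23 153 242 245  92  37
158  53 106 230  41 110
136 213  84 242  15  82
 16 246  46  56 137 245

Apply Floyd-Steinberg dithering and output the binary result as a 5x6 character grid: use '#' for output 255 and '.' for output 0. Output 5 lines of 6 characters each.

(0,0): OLD=235 → NEW=255, ERR=-20
(0,1): OLD=217/4 → NEW=0, ERR=217/4
(0,2): OLD=9711/64 → NEW=255, ERR=-6609/64
(0,3): OLD=177993/1024 → NEW=255, ERR=-83127/1024
(0,4): OLD=3153663/16384 → NEW=255, ERR=-1024257/16384
(0,5): OLD=2791673/262144 → NEW=0, ERR=2791673/262144
(1,0): OLD=1723/64 → NEW=0, ERR=1723/64
(1,1): OLD=82493/512 → NEW=255, ERR=-48067/512
(1,2): OLD=2569441/16384 → NEW=255, ERR=-1608479/16384
(1,3): OLD=10387773/65536 → NEW=255, ERR=-6323907/65536
(1,4): OLD=113960519/4194304 → NEW=0, ERR=113960519/4194304
(1,5): OLD=3241875649/67108864 → NEW=0, ERR=3241875649/67108864
(2,0): OLD=1219055/8192 → NEW=255, ERR=-869905/8192
(2,1): OLD=-10360107/262144 → NEW=0, ERR=-10360107/262144
(2,2): OLD=142899967/4194304 → NEW=0, ERR=142899967/4194304
(2,3): OLD=7170899591/33554432 → NEW=255, ERR=-1385480569/33554432
(2,4): OLD=36993474517/1073741824 → NEW=0, ERR=36993474517/1073741824
(2,5): OLD=2437263876643/17179869184 → NEW=255, ERR=-1943602765277/17179869184
(3,0): OLD=400160223/4194304 → NEW=0, ERR=400160223/4194304
(3,1): OLD=8124904787/33554432 → NEW=255, ERR=-431475373/33554432
(3,2): OLD=21155146137/268435456 → NEW=0, ERR=21155146137/268435456
(3,3): OLD=4675758358427/17179869184 → NEW=255, ERR=294891716507/17179869184
(3,4): OLD=1303357116955/137438953472 → NEW=0, ERR=1303357116955/137438953472
(3,5): OLD=116434460901045/2199023255552 → NEW=0, ERR=116434460901045/2199023255552
(4,0): OLD=23301917393/536870912 → NEW=0, ERR=23301917393/536870912
(4,1): OLD=2419870686909/8589934592 → NEW=255, ERR=229437365949/8589934592
(4,2): OLD=23289913365095/274877906944 → NEW=0, ERR=23289913365095/274877906944
(4,3): OLD=462394347844067/4398046511104 → NEW=0, ERR=462394347844067/4398046511104
(4,4): OLD=13859914570793299/70368744177664 → NEW=255, ERR=-4084115194511021/70368744177664
(4,5): OLD=266553503402913893/1125899906842624 → NEW=255, ERR=-20550972841955227/1125899906842624
Row 0: #.###.
Row 1: .###..
Row 2: #..#.#
Row 3: .#.#..
Row 4: .#..##

Answer: #.###.
.###..
#..#.#
.#.#..
.#..##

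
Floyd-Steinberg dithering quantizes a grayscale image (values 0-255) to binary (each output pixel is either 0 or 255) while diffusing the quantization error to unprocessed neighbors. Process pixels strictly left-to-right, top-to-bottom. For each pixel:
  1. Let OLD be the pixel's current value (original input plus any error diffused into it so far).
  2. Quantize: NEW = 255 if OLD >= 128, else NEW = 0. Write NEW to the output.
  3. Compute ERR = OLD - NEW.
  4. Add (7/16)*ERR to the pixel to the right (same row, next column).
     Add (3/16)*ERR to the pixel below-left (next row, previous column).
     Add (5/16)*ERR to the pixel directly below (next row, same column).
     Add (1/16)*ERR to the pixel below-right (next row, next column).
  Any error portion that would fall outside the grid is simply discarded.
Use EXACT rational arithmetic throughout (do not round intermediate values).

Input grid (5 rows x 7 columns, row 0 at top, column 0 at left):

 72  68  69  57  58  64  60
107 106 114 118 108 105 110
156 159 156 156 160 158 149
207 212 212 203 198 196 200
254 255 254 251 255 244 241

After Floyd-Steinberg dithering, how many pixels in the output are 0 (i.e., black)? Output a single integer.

(0,0): OLD=72 → NEW=0, ERR=72
(0,1): OLD=199/2 → NEW=0, ERR=199/2
(0,2): OLD=3601/32 → NEW=0, ERR=3601/32
(0,3): OLD=54391/512 → NEW=0, ERR=54391/512
(0,4): OLD=855873/8192 → NEW=0, ERR=855873/8192
(0,5): OLD=14379719/131072 → NEW=0, ERR=14379719/131072
(0,6): OLD=226487153/2097152 → NEW=0, ERR=226487153/2097152
(1,0): OLD=4741/32 → NEW=255, ERR=-3419/32
(1,1): OLD=29683/256 → NEW=0, ERR=29683/256
(1,2): OLD=1851647/8192 → NEW=255, ERR=-237313/8192
(1,3): OLD=5411515/32768 → NEW=255, ERR=-2944325/32768
(1,4): OLD=269584409/2097152 → NEW=255, ERR=-265189351/2097152
(1,5): OLD=1857916185/16777216 → NEW=0, ERR=1857916185/16777216
(1,6): OLD=53433403607/268435456 → NEW=255, ERR=-15017637673/268435456
(2,0): OLD=591265/4096 → NEW=255, ERR=-453215/4096
(2,1): OLD=17657515/131072 → NEW=255, ERR=-15765845/131072
(2,2): OLD=177675553/2097152 → NEW=0, ERR=177675553/2097152
(2,3): OLD=2339858041/16777216 → NEW=255, ERR=-1938332039/16777216
(2,4): OLD=11420014401/134217728 → NEW=0, ERR=11420014401/134217728
(2,5): OLD=908121179235/4294967296 → NEW=255, ERR=-187095481245/4294967296
(2,6): OLD=8203749194469/68719476736 → NEW=0, ERR=8203749194469/68719476736
(3,0): OLD=314298529/2097152 → NEW=255, ERR=-220475231/2097152
(3,1): OLD=2304962973/16777216 → NEW=255, ERR=-1973227107/16777216
(3,2): OLD=21184862383/134217728 → NEW=255, ERR=-13040658257/134217728
(3,3): OLD=78188142445/536870912 → NEW=255, ERR=-58713940115/536870912
(3,4): OLD=11088178605729/68719476736 → NEW=255, ERR=-6435287961951/68719476736
(3,5): OLD=92973959883779/549755813888 → NEW=255, ERR=-47213772657661/549755813888
(3,6): OLD=1732923942017373/8796093022208 → NEW=255, ERR=-510079778645667/8796093022208
(4,0): OLD=53443915263/268435456 → NEW=255, ERR=-15007126017/268435456
(4,1): OLD=725843830691/4294967296 → NEW=255, ERR=-369372829789/4294967296
(4,2): OLD=10868351259149/68719476736 → NEW=255, ERR=-6655115308531/68719476736
(4,3): OLD=82916004412511/549755813888 → NEW=255, ERR=-57271728128929/549755813888
(4,4): OLD=691462856315877/4398046511104 → NEW=255, ERR=-430039004015643/4398046511104
(4,5): OLD=22188343094801421/140737488355328 → NEW=255, ERR=-13699716435807219/140737488355328
(4,6): OLD=393892631955479659/2251799813685248 → NEW=255, ERR=-180316320534258581/2251799813685248
Output grid:
  Row 0: .......  (7 black, running=7)
  Row 1: #.###.#  (2 black, running=9)
  Row 2: ##.#.#.  (3 black, running=12)
  Row 3: #######  (0 black, running=12)
  Row 4: #######  (0 black, running=12)

Answer: 12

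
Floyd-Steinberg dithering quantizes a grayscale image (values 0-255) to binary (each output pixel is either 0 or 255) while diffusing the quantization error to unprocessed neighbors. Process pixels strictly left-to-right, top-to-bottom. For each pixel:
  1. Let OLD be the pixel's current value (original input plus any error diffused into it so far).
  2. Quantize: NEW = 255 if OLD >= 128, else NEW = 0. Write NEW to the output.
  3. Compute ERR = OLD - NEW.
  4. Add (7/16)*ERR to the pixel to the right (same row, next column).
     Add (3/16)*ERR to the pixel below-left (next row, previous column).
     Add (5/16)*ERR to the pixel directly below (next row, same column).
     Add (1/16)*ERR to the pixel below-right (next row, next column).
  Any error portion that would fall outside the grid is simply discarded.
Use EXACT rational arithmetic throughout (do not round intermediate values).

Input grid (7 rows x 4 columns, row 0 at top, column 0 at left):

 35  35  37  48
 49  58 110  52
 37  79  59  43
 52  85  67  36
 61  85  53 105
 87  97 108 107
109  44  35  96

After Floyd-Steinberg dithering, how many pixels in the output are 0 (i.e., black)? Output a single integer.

Answer: 22

Derivation:
(0,0): OLD=35 → NEW=0, ERR=35
(0,1): OLD=805/16 → NEW=0, ERR=805/16
(0,2): OLD=15107/256 → NEW=0, ERR=15107/256
(0,3): OLD=302357/4096 → NEW=0, ERR=302357/4096
(1,0): OLD=17759/256 → NEW=0, ERR=17759/256
(1,1): OLD=240281/2048 → NEW=0, ERR=240281/2048
(1,2): OLD=12894605/65536 → NEW=255, ERR=-3817075/65536
(1,3): OLD=55862379/1048576 → NEW=0, ERR=55862379/1048576
(2,0): OLD=2643619/32768 → NEW=0, ERR=2643619/32768
(2,1): OLD=151388209/1048576 → NEW=255, ERR=-115998671/1048576
(2,2): OLD=20388757/2097152 → NEW=0, ERR=20388757/2097152
(2,3): OLD=2022039265/33554432 → NEW=0, ERR=2022039265/33554432
(3,0): OLD=947398259/16777216 → NEW=0, ERR=947398259/16777216
(3,1): OLD=22011770989/268435456 → NEW=0, ERR=22011770989/268435456
(3,2): OLD=473727292819/4294967296 → NEW=0, ERR=473727292819/4294967296
(3,3): OLD=7125853516165/68719476736 → NEW=0, ERR=7125853516165/68719476736
(4,0): OLD=403820178743/4294967296 → NEW=0, ERR=403820178743/4294967296
(4,1): OLD=6046277142821/34359738368 → NEW=255, ERR=-2715456141019/34359738368
(4,2): OLD=85168487645061/1099511627776 → NEW=0, ERR=85168487645061/1099511627776
(4,3): OLD=3134701416433971/17592186044416 → NEW=255, ERR=-1351306024892109/17592186044416
(5,0): OLD=55835194534919/549755813888 → NEW=0, ERR=55835194534919/549755813888
(5,1): OLD=2412545215927569/17592186044416 → NEW=255, ERR=-2073462225398511/17592186044416
(5,2): OLD=539197165615253/8796093022208 → NEW=0, ERR=539197165615253/8796093022208
(5,3): OLD=32272748504514165/281474976710656 → NEW=0, ERR=32272748504514165/281474976710656
(6,0): OLD=33394016910853011/281474976710656 → NEW=0, ERR=33394016910853011/281474976710656
(6,1): OLD=346390071449334837/4503599627370496 → NEW=0, ERR=346390071449334837/4503599627370496
(6,2): OLD=7345376633962530403/72057594037927936 → NEW=0, ERR=7345376633962530403/72057594037927936
(6,3): OLD=207824322146493306293/1152921504606846976 → NEW=255, ERR=-86170661528252672587/1152921504606846976
Output grid:
  Row 0: ....  (4 black, running=4)
  Row 1: ..#.  (3 black, running=7)
  Row 2: .#..  (3 black, running=10)
  Row 3: ....  (4 black, running=14)
  Row 4: .#.#  (2 black, running=16)
  Row 5: .#..  (3 black, running=19)
  Row 6: ...#  (3 black, running=22)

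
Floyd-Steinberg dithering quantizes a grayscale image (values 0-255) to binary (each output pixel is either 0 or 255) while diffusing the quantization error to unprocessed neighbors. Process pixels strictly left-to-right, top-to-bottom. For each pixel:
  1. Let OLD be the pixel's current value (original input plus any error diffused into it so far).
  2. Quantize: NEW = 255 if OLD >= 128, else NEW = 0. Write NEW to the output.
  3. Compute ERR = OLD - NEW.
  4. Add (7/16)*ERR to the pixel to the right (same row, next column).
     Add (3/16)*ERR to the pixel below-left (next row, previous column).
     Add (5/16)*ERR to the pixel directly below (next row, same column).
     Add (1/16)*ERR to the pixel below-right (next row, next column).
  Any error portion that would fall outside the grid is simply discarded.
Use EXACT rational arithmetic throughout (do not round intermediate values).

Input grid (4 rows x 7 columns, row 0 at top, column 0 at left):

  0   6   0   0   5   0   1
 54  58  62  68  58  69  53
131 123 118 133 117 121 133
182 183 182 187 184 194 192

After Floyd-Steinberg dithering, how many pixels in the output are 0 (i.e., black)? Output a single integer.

(0,0): OLD=0 → NEW=0, ERR=0
(0,1): OLD=6 → NEW=0, ERR=6
(0,2): OLD=21/8 → NEW=0, ERR=21/8
(0,3): OLD=147/128 → NEW=0, ERR=147/128
(0,4): OLD=11269/2048 → NEW=0, ERR=11269/2048
(0,5): OLD=78883/32768 → NEW=0, ERR=78883/32768
(0,6): OLD=1076469/524288 → NEW=0, ERR=1076469/524288
(1,0): OLD=441/8 → NEW=0, ERR=441/8
(1,1): OLD=5407/64 → NEW=0, ERR=5407/64
(1,2): OLD=205563/2048 → NEW=0, ERR=205563/2048
(1,3): OLD=929527/8192 → NEW=0, ERR=929527/8192
(1,4): OLD=57611261/524288 → NEW=0, ERR=57611261/524288
(1,5): OLD=497258845/4194304 → NEW=0, ERR=497258845/4194304
(1,6): OLD=7090737491/67108864 → NEW=0, ERR=7090737491/67108864
(2,0): OLD=168005/1024 → NEW=255, ERR=-93115/1024
(2,1): OLD=4321559/32768 → NEW=255, ERR=-4034281/32768
(2,2): OLD=63993765/524288 → NEW=0, ERR=63993765/524288
(2,3): OLD=1043273885/4194304 → NEW=255, ERR=-26273635/4194304
(2,4): OLD=5969983221/33554432 → NEW=255, ERR=-2586396939/33554432
(2,5): OLD=162140365039/1073741824 → NEW=255, ERR=-111663800081/1073741824
(2,6): OLD=2197833264505/17179869184 → NEW=0, ERR=2197833264505/17179869184
(3,0): OLD=68419173/524288 → NEW=255, ERR=-65274267/524288
(3,1): OLD=449879665/4194304 → NEW=0, ERR=449879665/4194304
(3,2): OLD=8663756315/33554432 → NEW=255, ERR=107376155/33554432
(3,3): OLD=24107989593/134217728 → NEW=255, ERR=-10117531047/134217728
(3,4): OLD=1838973230181/17179869184 → NEW=0, ERR=1838973230181/17179869184
(3,5): OLD=31267643556335/137438953472 → NEW=255, ERR=-3779289579025/137438953472
(3,6): OLD=469377802182641/2199023255552 → NEW=255, ERR=-91373127983119/2199023255552
Output grid:
  Row 0: .......  (7 black, running=7)
  Row 1: .......  (7 black, running=14)
  Row 2: ##.###.  (2 black, running=16)
  Row 3: #.##.##  (2 black, running=18)

Answer: 18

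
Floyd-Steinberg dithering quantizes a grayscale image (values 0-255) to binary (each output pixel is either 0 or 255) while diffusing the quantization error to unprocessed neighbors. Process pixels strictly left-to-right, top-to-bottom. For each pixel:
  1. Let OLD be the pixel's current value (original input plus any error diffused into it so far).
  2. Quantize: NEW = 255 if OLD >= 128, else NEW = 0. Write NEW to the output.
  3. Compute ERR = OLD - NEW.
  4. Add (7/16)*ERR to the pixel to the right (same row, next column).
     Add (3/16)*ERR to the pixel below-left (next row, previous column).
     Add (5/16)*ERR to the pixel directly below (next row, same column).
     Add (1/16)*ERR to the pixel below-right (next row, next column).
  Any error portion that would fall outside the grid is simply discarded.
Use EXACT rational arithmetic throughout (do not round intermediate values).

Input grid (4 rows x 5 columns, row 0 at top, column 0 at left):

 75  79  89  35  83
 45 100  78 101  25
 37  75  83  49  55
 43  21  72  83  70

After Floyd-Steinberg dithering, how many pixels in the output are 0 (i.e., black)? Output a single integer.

Answer: 16

Derivation:
(0,0): OLD=75 → NEW=0, ERR=75
(0,1): OLD=1789/16 → NEW=0, ERR=1789/16
(0,2): OLD=35307/256 → NEW=255, ERR=-29973/256
(0,3): OLD=-66451/4096 → NEW=0, ERR=-66451/4096
(0,4): OLD=4974331/65536 → NEW=0, ERR=4974331/65536
(1,0): OLD=22887/256 → NEW=0, ERR=22887/256
(1,1): OLD=321105/2048 → NEW=255, ERR=-201135/2048
(1,2): OLD=156709/65536 → NEW=0, ERR=156709/65536
(1,3): OLD=27234241/262144 → NEW=0, ERR=27234241/262144
(1,4): OLD=390731043/4194304 → NEW=0, ERR=390731043/4194304
(2,0): OLD=1524491/32768 → NEW=0, ERR=1524491/32768
(2,1): OLD=74133673/1048576 → NEW=0, ERR=74133673/1048576
(2,2): OLD=2147811131/16777216 → NEW=255, ERR=-2130378949/16777216
(2,3): OLD=11684531841/268435456 → NEW=0, ERR=11684531841/268435456
(2,4): OLD=470936720711/4294967296 → NEW=0, ERR=470936720711/4294967296
(3,0): OLD=1187739867/16777216 → NEW=0, ERR=1187739867/16777216
(3,1): OLD=7135710015/134217728 → NEW=0, ERR=7135710015/134217728
(3,2): OLD=292739085413/4294967296 → NEW=0, ERR=292739085413/4294967296
(3,3): OLD=1194385733181/8589934592 → NEW=255, ERR=-996047587779/8589934592
(3,4): OLD=7731665854609/137438953472 → NEW=0, ERR=7731665854609/137438953472
Output grid:
  Row 0: ..#..  (4 black, running=4)
  Row 1: .#...  (4 black, running=8)
  Row 2: ..#..  (4 black, running=12)
  Row 3: ...#.  (4 black, running=16)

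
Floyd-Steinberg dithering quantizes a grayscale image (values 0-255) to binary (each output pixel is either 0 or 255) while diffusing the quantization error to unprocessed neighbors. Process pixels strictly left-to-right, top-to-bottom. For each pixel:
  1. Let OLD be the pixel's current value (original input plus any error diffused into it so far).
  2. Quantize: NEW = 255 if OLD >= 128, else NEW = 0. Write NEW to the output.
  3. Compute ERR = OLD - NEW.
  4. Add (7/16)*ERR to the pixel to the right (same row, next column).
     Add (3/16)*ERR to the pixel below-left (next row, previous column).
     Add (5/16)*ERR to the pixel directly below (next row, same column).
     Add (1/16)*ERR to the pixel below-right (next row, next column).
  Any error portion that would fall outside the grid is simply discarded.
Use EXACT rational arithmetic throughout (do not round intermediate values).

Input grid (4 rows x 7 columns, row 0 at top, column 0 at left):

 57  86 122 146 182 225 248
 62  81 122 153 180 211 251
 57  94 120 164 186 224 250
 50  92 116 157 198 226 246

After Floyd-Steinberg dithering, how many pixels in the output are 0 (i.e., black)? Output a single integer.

Answer: 11

Derivation:
(0,0): OLD=57 → NEW=0, ERR=57
(0,1): OLD=1775/16 → NEW=0, ERR=1775/16
(0,2): OLD=43657/256 → NEW=255, ERR=-21623/256
(0,3): OLD=446655/4096 → NEW=0, ERR=446655/4096
(0,4): OLD=15054137/65536 → NEW=255, ERR=-1657543/65536
(0,5): OLD=224326799/1048576 → NEW=255, ERR=-43060081/1048576
(0,6): OLD=3859329001/16777216 → NEW=255, ERR=-418861079/16777216
(1,0): OLD=25757/256 → NEW=0, ERR=25757/256
(1,1): OLD=301899/2048 → NEW=255, ERR=-220341/2048
(1,2): OLD=4975143/65536 → NEW=0, ERR=4975143/65536
(1,3): OLD=55120603/262144 → NEW=255, ERR=-11726117/262144
(1,4): OLD=2544127601/16777216 → NEW=255, ERR=-1734062479/16777216
(1,5): OLD=19687861569/134217728 → NEW=255, ERR=-14537659071/134217728
(1,6): OLD=414988648623/2147483648 → NEW=255, ERR=-132619681617/2147483648
(2,0): OLD=2237033/32768 → NEW=0, ERR=2237033/32768
(2,1): OLD=116149267/1048576 → NEW=0, ERR=116149267/1048576
(2,2): OLD=2970794233/16777216 → NEW=255, ERR=-1307395847/16777216
(2,3): OLD=13595367793/134217728 → NEW=0, ERR=13595367793/134217728
(2,4): OLD=187810142401/1073741824 → NEW=255, ERR=-85994022719/1073741824
(2,5): OLD=4709833308523/34359738368 → NEW=255, ERR=-4051899975317/34359738368
(2,6): OLD=94744438393245/549755813888 → NEW=255, ERR=-45443294148195/549755813888
(3,0): OLD=1545233881/16777216 → NEW=0, ERR=1545233881/16777216
(3,1): OLD=21013906917/134217728 → NEW=255, ERR=-13211613723/134217728
(3,2): OLD=79992091391/1073741824 → NEW=0, ERR=79992091391/1073741824
(3,3): OLD=864835852745/4294967296 → NEW=255, ERR=-230380807735/4294967296
(3,4): OLD=73515996510681/549755813888 → NEW=255, ERR=-66671736030759/549755813888
(3,5): OLD=508352025350811/4398046511104 → NEW=0, ERR=508352025350811/4398046511104
(3,6): OLD=18532800282392645/70368744177664 → NEW=255, ERR=588770517088325/70368744177664
Output grid:
  Row 0: ..#.###  (3 black, running=3)
  Row 1: .#.####  (2 black, running=5)
  Row 2: ..#.###  (3 black, running=8)
  Row 3: .#.##.#  (3 black, running=11)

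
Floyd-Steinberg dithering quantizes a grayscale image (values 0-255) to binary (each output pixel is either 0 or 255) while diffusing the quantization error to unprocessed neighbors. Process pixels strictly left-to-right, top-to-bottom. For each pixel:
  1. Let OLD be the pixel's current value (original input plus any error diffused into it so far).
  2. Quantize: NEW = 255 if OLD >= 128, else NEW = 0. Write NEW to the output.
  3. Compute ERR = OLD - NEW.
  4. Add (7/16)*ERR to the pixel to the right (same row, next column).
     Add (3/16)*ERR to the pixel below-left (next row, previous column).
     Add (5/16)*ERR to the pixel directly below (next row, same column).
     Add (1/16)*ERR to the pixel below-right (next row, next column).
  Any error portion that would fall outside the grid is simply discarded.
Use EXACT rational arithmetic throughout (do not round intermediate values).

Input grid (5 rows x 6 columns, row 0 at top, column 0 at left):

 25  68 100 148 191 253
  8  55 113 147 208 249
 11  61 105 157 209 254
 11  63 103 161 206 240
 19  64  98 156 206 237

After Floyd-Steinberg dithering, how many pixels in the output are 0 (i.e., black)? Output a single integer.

(0,0): OLD=25 → NEW=0, ERR=25
(0,1): OLD=1263/16 → NEW=0, ERR=1263/16
(0,2): OLD=34441/256 → NEW=255, ERR=-30839/256
(0,3): OLD=390335/4096 → NEW=0, ERR=390335/4096
(0,4): OLD=15249721/65536 → NEW=255, ERR=-1461959/65536
(0,5): OLD=255056015/1048576 → NEW=255, ERR=-12330865/1048576
(1,0): OLD=7837/256 → NEW=0, ERR=7837/256
(1,1): OLD=147531/2048 → NEW=0, ERR=147531/2048
(1,2): OLD=8498215/65536 → NEW=255, ERR=-8213465/65536
(1,3): OLD=28898139/262144 → NEW=0, ERR=28898139/262144
(1,4): OLD=4244785265/16777216 → NEW=255, ERR=-33404815/16777216
(1,5): OLD=65245864135/268435456 → NEW=255, ERR=-3205177145/268435456
(2,0): OLD=1116521/32768 → NEW=0, ERR=1116521/32768
(2,1): OLD=80565267/1048576 → NEW=0, ERR=80565267/1048576
(2,2): OLD=2090800889/16777216 → NEW=0, ERR=2090800889/16777216
(2,3): OLD=31912257905/134217728 → NEW=255, ERR=-2313262735/134217728
(2,4): OLD=882566264275/4294967296 → NEW=255, ERR=-212650396205/4294967296
(2,5): OLD=15701228513269/68719476736 → NEW=255, ERR=-1822238054411/68719476736
(3,0): OLD=604888537/16777216 → NEW=0, ERR=604888537/16777216
(3,1): OLD=17217468133/134217728 → NEW=255, ERR=-17008052507/134217728
(3,2): OLD=94569524863/1073741824 → NEW=0, ERR=94569524863/1073741824
(3,3): OLD=13238954252029/68719476736 → NEW=255, ERR=-4284512315651/68719476736
(3,4): OLD=86422336366173/549755813888 → NEW=255, ERR=-53765396175267/549755813888
(3,5): OLD=1634595779212371/8796093022208 → NEW=255, ERR=-608407941450669/8796093022208
(4,0): OLD=13973573271/2147483648 → NEW=0, ERR=13973573271/2147483648
(4,1): OLD=1581036949803/34359738368 → NEW=0, ERR=1581036949803/34359738368
(4,2): OLD=138587244944913/1099511627776 → NEW=0, ERR=138587244944913/1099511627776
(4,3): OLD=3145977568699317/17592186044416 → NEW=255, ERR=-1340029872626763/17592186044416
(4,4): OLD=35253889904454405/281474976710656 → NEW=0, ERR=35253889904454405/281474976710656
(4,5): OLD=1189257187544144643/4503599627370496 → NEW=255, ERR=40839282564668163/4503599627370496
Output grid:
  Row 0: ..#.##  (3 black, running=3)
  Row 1: ..#.##  (3 black, running=6)
  Row 2: ...###  (3 black, running=9)
  Row 3: .#.###  (2 black, running=11)
  Row 4: ...#.#  (4 black, running=15)

Answer: 15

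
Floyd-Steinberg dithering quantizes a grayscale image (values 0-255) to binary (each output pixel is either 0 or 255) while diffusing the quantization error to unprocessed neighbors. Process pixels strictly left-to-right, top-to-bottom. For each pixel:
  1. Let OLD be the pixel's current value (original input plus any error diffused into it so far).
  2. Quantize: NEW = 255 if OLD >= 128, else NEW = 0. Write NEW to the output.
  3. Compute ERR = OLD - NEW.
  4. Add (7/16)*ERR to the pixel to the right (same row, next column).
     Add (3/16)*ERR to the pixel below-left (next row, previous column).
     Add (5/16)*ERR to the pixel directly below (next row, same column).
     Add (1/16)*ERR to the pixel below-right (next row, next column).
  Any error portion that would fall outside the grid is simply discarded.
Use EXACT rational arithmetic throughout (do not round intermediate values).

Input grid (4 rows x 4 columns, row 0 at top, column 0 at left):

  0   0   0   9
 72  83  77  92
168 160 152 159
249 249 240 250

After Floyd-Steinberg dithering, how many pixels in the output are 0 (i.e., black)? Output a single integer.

(0,0): OLD=0 → NEW=0, ERR=0
(0,1): OLD=0 → NEW=0, ERR=0
(0,2): OLD=0 → NEW=0, ERR=0
(0,3): OLD=9 → NEW=0, ERR=9
(1,0): OLD=72 → NEW=0, ERR=72
(1,1): OLD=229/2 → NEW=0, ERR=229/2
(1,2): OLD=4121/32 → NEW=255, ERR=-4039/32
(1,3): OLD=20271/512 → NEW=0, ERR=20271/512
(2,0): OLD=6783/32 → NEW=255, ERR=-1377/32
(2,1): OLD=20197/128 → NEW=255, ERR=-12443/128
(2,2): OLD=693097/8192 → NEW=0, ERR=693097/8192
(2,3): OLD=26279823/131072 → NEW=255, ERR=-7143537/131072
(3,0): OLD=445083/2048 → NEW=255, ERR=-77157/2048
(3,1): OLD=28221551/131072 → NEW=255, ERR=-5201809/131072
(3,2): OLD=244089667/1048576 → NEW=255, ERR=-23297213/1048576
(3,3): OLD=3834198445/16777216 → NEW=255, ERR=-443991635/16777216
Output grid:
  Row 0: ....  (4 black, running=4)
  Row 1: ..#.  (3 black, running=7)
  Row 2: ##.#  (1 black, running=8)
  Row 3: ####  (0 black, running=8)

Answer: 8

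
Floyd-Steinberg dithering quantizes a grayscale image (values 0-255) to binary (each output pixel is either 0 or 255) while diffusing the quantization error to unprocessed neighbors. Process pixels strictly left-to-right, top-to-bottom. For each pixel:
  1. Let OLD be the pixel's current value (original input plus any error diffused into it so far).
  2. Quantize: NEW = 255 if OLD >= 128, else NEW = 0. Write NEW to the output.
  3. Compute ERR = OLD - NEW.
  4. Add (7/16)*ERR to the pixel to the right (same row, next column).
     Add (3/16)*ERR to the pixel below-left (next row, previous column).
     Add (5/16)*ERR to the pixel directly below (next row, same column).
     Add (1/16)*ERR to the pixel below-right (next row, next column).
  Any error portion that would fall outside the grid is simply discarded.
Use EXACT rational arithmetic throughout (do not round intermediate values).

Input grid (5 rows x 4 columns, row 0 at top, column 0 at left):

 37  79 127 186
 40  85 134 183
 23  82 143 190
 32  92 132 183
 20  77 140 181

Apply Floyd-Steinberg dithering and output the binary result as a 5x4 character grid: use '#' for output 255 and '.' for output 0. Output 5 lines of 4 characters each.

(0,0): OLD=37 → NEW=0, ERR=37
(0,1): OLD=1523/16 → NEW=0, ERR=1523/16
(0,2): OLD=43173/256 → NEW=255, ERR=-22107/256
(0,3): OLD=607107/4096 → NEW=255, ERR=-437373/4096
(1,0): OLD=17769/256 → NEW=0, ERR=17769/256
(1,1): OLD=268767/2048 → NEW=255, ERR=-253473/2048
(1,2): OLD=2542411/65536 → NEW=0, ERR=2542411/65536
(1,3): OLD=169037053/1048576 → NEW=255, ERR=-98349827/1048576
(2,0): OLD=704005/32768 → NEW=0, ERR=704005/32768
(2,1): OLD=67459719/1048576 → NEW=0, ERR=67459719/1048576
(2,2): OLD=331240643/2097152 → NEW=255, ERR=-203533117/2097152
(2,3): OLD=4048469143/33554432 → NEW=0, ERR=4048469143/33554432
(3,0): OLD=851890869/16777216 → NEW=0, ERR=851890869/16777216
(3,1): OLD=31531731307/268435456 → NEW=0, ERR=31531731307/268435456
(3,2): OLD=771829554837/4294967296 → NEW=255, ERR=-323387105643/4294967296
(3,3): OLD=12486138931091/68719476736 → NEW=255, ERR=-5037327636589/68719476736
(4,0): OLD=248645809361/4294967296 → NEW=0, ERR=248645809361/4294967296
(4,1): OLD=4401190812147/34359738368 → NEW=255, ERR=-4360542471693/34359738368
(4,2): OLD=59973205138323/1099511627776 → NEW=0, ERR=59973205138323/1099511627776
(4,3): OLD=3118224800035829/17592186044416 → NEW=255, ERR=-1367782641290251/17592186044416
Row 0: ..##
Row 1: .#.#
Row 2: ..#.
Row 3: ..##
Row 4: .#.#

Answer: ..##
.#.#
..#.
..##
.#.#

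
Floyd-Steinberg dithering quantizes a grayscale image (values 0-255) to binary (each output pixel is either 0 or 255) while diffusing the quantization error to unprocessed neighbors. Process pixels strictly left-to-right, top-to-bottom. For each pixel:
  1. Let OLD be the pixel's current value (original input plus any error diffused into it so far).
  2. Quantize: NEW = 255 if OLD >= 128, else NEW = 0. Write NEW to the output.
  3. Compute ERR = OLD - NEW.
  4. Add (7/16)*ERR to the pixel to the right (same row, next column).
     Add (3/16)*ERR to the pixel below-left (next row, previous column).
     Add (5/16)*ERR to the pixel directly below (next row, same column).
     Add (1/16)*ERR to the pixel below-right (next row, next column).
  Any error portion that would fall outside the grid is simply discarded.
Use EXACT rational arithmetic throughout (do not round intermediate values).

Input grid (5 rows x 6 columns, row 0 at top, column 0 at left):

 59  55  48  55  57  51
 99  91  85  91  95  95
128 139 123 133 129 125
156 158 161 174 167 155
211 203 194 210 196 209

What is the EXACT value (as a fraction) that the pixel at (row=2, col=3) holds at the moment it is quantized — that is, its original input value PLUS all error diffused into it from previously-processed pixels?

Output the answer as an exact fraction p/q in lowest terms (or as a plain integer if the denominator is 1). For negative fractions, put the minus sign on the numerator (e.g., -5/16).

(0,0): OLD=59 → NEW=0, ERR=59
(0,1): OLD=1293/16 → NEW=0, ERR=1293/16
(0,2): OLD=21339/256 → NEW=0, ERR=21339/256
(0,3): OLD=374653/4096 → NEW=0, ERR=374653/4096
(0,4): OLD=6358123/65536 → NEW=0, ERR=6358123/65536
(0,5): OLD=97984237/1048576 → NEW=0, ERR=97984237/1048576
(1,0): OLD=33943/256 → NEW=255, ERR=-31337/256
(1,1): OLD=167969/2048 → NEW=0, ERR=167969/2048
(1,2): OLD=11084213/65536 → NEW=255, ERR=-5627467/65536
(1,3): OLD=27634385/262144 → NEW=0, ERR=27634385/262144
(1,4): OLD=3266112019/16777216 → NEW=255, ERR=-1012078061/16777216
(1,5): OLD=27883240341/268435456 → NEW=0, ERR=27883240341/268435456
(2,0): OLD=3444731/32768 → NEW=0, ERR=3444731/32768
(2,1): OLD=195948665/1048576 → NEW=255, ERR=-71438215/1048576
(2,2): OLD=1530945451/16777216 → NEW=0, ERR=1530945451/16777216
(2,3): OLD=25392335635/134217728 → NEW=255, ERR=-8833185005/134217728
Target (2,3): original=133, with diffused error = 25392335635/134217728

Answer: 25392335635/134217728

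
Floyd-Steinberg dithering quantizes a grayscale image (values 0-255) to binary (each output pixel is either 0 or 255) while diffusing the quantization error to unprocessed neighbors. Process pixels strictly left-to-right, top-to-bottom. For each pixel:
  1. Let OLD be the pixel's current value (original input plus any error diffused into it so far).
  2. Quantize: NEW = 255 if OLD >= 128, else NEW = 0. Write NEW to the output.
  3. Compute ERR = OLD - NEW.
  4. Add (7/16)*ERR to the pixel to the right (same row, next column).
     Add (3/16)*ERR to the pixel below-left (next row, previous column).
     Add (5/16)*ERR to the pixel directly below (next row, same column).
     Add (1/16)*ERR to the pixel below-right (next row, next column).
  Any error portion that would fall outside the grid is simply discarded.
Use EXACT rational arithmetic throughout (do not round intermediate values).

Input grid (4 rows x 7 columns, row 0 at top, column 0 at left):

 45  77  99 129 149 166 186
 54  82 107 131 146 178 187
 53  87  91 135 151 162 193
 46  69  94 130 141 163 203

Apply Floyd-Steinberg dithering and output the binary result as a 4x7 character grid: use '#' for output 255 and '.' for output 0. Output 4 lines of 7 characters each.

(0,0): OLD=45 → NEW=0, ERR=45
(0,1): OLD=1547/16 → NEW=0, ERR=1547/16
(0,2): OLD=36173/256 → NEW=255, ERR=-29107/256
(0,3): OLD=324635/4096 → NEW=0, ERR=324635/4096
(0,4): OLD=12037309/65536 → NEW=255, ERR=-4674371/65536
(0,5): OLD=141343019/1048576 → NEW=255, ERR=-126043861/1048576
(0,6): OLD=2238255149/16777216 → NEW=255, ERR=-2039934931/16777216
(1,0): OLD=22065/256 → NEW=0, ERR=22065/256
(1,1): OLD=269143/2048 → NEW=255, ERR=-253097/2048
(1,2): OLD=2510371/65536 → NEW=0, ERR=2510371/65536
(1,3): OLD=39858087/262144 → NEW=255, ERR=-26988633/262144
(1,4): OLD=1024817109/16777216 → NEW=0, ERR=1024817109/16777216
(1,5): OLD=18777639141/134217728 → NEW=255, ERR=-15447881499/134217728
(1,6): OLD=195713260235/2147483648 → NEW=0, ERR=195713260235/2147483648
(2,0): OLD=1860013/32768 → NEW=0, ERR=1860013/32768
(2,1): OLD=89950527/1048576 → NEW=0, ERR=89950527/1048576
(2,2): OLD=1903760765/16777216 → NEW=0, ERR=1903760765/16777216
(2,3): OLD=22322927829/134217728 → NEW=255, ERR=-11902592811/134217728
(2,4): OLD=110891370469/1073741824 → NEW=0, ERR=110891370469/1073741824
(2,5): OLD=6601242652919/34359738368 → NEW=255, ERR=-2160490630921/34359738368
(2,6): OLD=102681840818993/549755813888 → NEW=255, ERR=-37505891722447/549755813888
(3,0): OLD=1339205597/16777216 → NEW=0, ERR=1339205597/16777216
(3,1): OLD=20878068377/134217728 → NEW=255, ERR=-13347452263/134217728
(3,2): OLD=80193808347/1073741824 → NEW=0, ERR=80193808347/1073741824
(3,3): OLD=693287685069/4294967296 → NEW=255, ERR=-401928975411/4294967296
(3,4): OLD=63221630757853/549755813888 → NEW=0, ERR=63221630757853/549755813888
(3,5): OLD=823867016981991/4398046511104 → NEW=255, ERR=-297634843349529/4398046511104
(3,6): OLD=10424632694963321/70368744177664 → NEW=255, ERR=-7519397070340999/70368744177664
Row 0: ..#.###
Row 1: .#.#.#.
Row 2: ...#.##
Row 3: .#.#.##

Answer: ..#.###
.#.#.#.
...#.##
.#.#.##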